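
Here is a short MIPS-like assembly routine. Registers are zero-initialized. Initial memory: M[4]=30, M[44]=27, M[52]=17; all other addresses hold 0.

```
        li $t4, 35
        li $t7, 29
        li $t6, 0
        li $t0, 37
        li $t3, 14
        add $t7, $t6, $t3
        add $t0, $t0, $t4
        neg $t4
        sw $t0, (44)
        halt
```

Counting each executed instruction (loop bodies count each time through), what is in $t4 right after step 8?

-35

li $t4, 35 → $t4=35
li $t7, 29 → $t7=29
li $t6, 0 → $t6=0
li $t0, 37 → $t0=37
li $t3, 14 → $t3=14
add $t7, $t6, $t3 → $t7=0+14=14
add $t0, $t0, $t4 → $t0=37+35=72
neg $t4 → $t4=-(35)=-35
After step 8: $t4 = -35.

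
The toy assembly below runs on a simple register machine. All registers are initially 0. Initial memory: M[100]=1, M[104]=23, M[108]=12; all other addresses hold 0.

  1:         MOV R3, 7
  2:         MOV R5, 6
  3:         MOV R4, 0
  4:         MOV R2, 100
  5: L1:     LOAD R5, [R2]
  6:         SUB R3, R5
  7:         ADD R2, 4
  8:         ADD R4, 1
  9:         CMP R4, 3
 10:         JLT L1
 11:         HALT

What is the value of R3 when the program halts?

-29

MOV R3, 7 → R3=7
MOV R5, 6 → R5=6
MOV R4, 0 → R4=0
MOV R2, 100 → R2=100
LOAD R5, [R2] → R5=M[100]=1
SUB R3, R5 → R3=7-1=6
ADD R2, 4 → R2=100+4=104
ADD R4, 1 → R4=0+1=1
CMP R4, 3  (cmp 1,3)
JLT L1: taken
LOAD R5, [R2] → R5=M[104]=23
SUB R3, R5 → R3=6-23=-17
ADD R2, 4 → R2=104+4=108
ADD R4, 1 → R4=1+1=2
CMP R4, 3  (cmp 2,3)
JLT L1: taken
LOAD R5, [R2] → R5=M[108]=12
SUB R3, R5 → R3=(-17)-12=-29
ADD R2, 4 → R2=108+4=112
ADD R4, 1 → R4=2+1=3
CMP R4, 3  (cmp 3,3)
JLT L1: not taken
halt.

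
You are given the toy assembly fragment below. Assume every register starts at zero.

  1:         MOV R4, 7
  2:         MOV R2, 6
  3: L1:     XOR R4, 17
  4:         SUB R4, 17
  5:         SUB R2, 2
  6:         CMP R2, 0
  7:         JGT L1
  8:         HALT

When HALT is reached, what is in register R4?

MOV R4, 7 → R4=7
MOV R2, 6 → R2=6
XOR R4, 17 → R4=7^17=22
SUB R4, 17 → R4=22-17=5
SUB R2, 2 → R2=6-2=4
CMP R2, 0  (cmp 4,0)
JGT L1: taken
XOR R4, 17 → R4=5^17=20
SUB R4, 17 → R4=20-17=3
SUB R2, 2 → R2=4-2=2
CMP R2, 0  (cmp 2,0)
JGT L1: taken
XOR R4, 17 → R4=3^17=18
SUB R4, 17 → R4=18-17=1
SUB R2, 2 → R2=2-2=0
CMP R2, 0  (cmp 0,0)
JGT L1: not taken
halt.

1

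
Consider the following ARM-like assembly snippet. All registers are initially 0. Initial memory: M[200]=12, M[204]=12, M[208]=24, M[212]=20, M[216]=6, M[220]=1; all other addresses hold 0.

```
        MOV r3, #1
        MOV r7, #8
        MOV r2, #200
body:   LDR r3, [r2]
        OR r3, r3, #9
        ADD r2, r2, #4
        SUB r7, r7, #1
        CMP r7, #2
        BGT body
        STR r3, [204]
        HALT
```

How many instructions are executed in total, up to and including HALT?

41

r3=1
r7=8
r2=200
r3=M[200]=12
r3=12|9=13
r2=200+4=204
r7=8-1=7
CMP r7, #2  (cmp 7,2)
BGT body: taken
r3=M[204]=12
r3=12|9=13
r2=204+4=208
r7=7-1=6
CMP r7, #2  (cmp 6,2)
BGT body: taken
r3=M[208]=24
r3=24|9=25
r2=208+4=212
r7=6-1=5
CMP r7, #2  (cmp 5,2)
BGT body: taken
r3=M[212]=20
r3=20|9=29
r2=212+4=216
r7=5-1=4
CMP r7, #2  (cmp 4,2)
BGT body: taken
r3=M[216]=6
r3=6|9=15
r2=216+4=220
r7=4-1=3
CMP r7, #2  (cmp 3,2)
BGT body: taken
r3=M[220]=1
r3=1|9=9
r2=220+4=224
r7=3-1=2
CMP r7, #2  (cmp 2,2)
BGT body: not taken
STR r3, [204] → M[204]=9
halt.
Total executed instructions: 41.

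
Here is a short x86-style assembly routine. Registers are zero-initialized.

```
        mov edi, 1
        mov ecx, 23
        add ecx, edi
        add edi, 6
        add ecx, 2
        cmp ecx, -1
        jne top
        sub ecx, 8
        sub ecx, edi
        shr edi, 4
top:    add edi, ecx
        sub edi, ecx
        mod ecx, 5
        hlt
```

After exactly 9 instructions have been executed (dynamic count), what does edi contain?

7

after mov edi, 1: edi=1
after mov ecx, 23: ecx=23
after add ecx, edi: ecx=23+1=24
after add edi, 6: edi=1+6=7
after add ecx, 2: ecx=24+2=26
cmp ecx, -1  (cmp 26,-1)
jne top: taken
after add edi, ecx: edi=7+26=33
after sub edi, ecx: edi=33-26=7
After step 9: edi = 7.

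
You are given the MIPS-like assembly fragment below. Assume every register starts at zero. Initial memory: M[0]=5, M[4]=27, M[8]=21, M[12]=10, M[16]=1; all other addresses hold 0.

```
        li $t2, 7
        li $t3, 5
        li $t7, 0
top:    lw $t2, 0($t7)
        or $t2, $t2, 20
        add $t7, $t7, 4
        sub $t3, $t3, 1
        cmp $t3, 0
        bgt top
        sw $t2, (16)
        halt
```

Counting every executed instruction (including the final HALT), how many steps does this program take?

li $t2, 7 → $t2=7
li $t3, 5 → $t3=5
li $t7, 0 → $t7=0
lw $t2, 0($t7) → $t2=M[0]=5
or $t2, $t2, 20 → $t2=5|20=21
add $t7, $t7, 4 → $t7=0+4=4
sub $t3, $t3, 1 → $t3=5-1=4
cmp $t3, 0  (cmp 4,0)
bgt top: taken
lw $t2, 0($t7) → $t2=M[4]=27
or $t2, $t2, 20 → $t2=27|20=31
add $t7, $t7, 4 → $t7=4+4=8
sub $t3, $t3, 1 → $t3=4-1=3
cmp $t3, 0  (cmp 3,0)
bgt top: taken
lw $t2, 0($t7) → $t2=M[8]=21
or $t2, $t2, 20 → $t2=21|20=21
add $t7, $t7, 4 → $t7=8+4=12
sub $t3, $t3, 1 → $t3=3-1=2
cmp $t3, 0  (cmp 2,0)
bgt top: taken
lw $t2, 0($t7) → $t2=M[12]=10
or $t2, $t2, 20 → $t2=10|20=30
add $t7, $t7, 4 → $t7=12+4=16
sub $t3, $t3, 1 → $t3=2-1=1
cmp $t3, 0  (cmp 1,0)
bgt top: taken
lw $t2, 0($t7) → $t2=M[16]=1
or $t2, $t2, 20 → $t2=1|20=21
add $t7, $t7, 4 → $t7=16+4=20
sub $t3, $t3, 1 → $t3=1-1=0
cmp $t3, 0  (cmp 0,0)
bgt top: not taken
sw $t2, (16) → M[16]=21
halt.
Total executed instructions: 35.

35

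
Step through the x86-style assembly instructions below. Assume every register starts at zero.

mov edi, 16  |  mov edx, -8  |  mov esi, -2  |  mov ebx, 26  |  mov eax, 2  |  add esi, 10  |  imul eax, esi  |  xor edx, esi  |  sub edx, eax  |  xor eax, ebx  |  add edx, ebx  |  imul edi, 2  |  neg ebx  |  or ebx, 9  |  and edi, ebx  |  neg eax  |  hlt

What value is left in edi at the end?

after mov edi, 16: edi=16
after mov edx, -8: edx=-8
after mov esi, -2: esi=-2
after mov ebx, 26: ebx=26
after mov eax, 2: eax=2
after add esi, 10: esi=(-2)+10=8
after imul eax, esi: eax=2*8=16
after xor edx, esi: edx=(-8)^8=-16
after sub edx, eax: edx=(-16)-16=-32
after xor eax, ebx: eax=16^26=10
after add edx, ebx: edx=(-32)+26=-6
after imul edi, 2: edi=16*2=32
after neg ebx: ebx=-(26)=-26
after or ebx, 9: ebx=(-26)|9=-17
after and edi, ebx: edi=32&(-17)=32
after neg eax: eax=-(10)=-10
halt.

32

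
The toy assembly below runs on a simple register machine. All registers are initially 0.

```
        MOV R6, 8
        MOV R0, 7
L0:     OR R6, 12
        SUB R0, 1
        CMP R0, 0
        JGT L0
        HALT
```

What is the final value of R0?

0

after MOV R6, 8: R6=8
after MOV R0, 7: R0=7
after OR R6, 12: R6=8|12=12
after SUB R0, 1: R0=7-1=6
CMP R0, 0  (cmp 6,0)
JGT L0: taken
after OR R6, 12: R6=12|12=12
after SUB R0, 1: R0=6-1=5
CMP R0, 0  (cmp 5,0)
JGT L0: taken
after OR R6, 12: R6=12|12=12
after SUB R0, 1: R0=5-1=4
CMP R0, 0  (cmp 4,0)
JGT L0: taken
after OR R6, 12: R6=12|12=12
after SUB R0, 1: R0=4-1=3
CMP R0, 0  (cmp 3,0)
JGT L0: taken
after OR R6, 12: R6=12|12=12
after SUB R0, 1: R0=3-1=2
CMP R0, 0  (cmp 2,0)
JGT L0: taken
after OR R6, 12: R6=12|12=12
after SUB R0, 1: R0=2-1=1
CMP R0, 0  (cmp 1,0)
JGT L0: taken
after OR R6, 12: R6=12|12=12
after SUB R0, 1: R0=1-1=0
CMP R0, 0  (cmp 0,0)
JGT L0: not taken
halt.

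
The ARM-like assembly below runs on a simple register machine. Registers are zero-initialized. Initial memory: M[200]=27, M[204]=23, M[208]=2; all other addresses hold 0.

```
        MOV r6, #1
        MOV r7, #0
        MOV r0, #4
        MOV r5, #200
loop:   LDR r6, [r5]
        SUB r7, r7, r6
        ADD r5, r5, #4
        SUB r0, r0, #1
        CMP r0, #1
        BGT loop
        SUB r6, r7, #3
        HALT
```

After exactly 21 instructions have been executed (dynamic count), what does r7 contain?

-52

r6=1
r7=0
r0=4
r5=200
r6=M[200]=27
r7=0-27=-27
r5=200+4=204
r0=4-1=3
CMP r0, #1  (cmp 3,1)
BGT loop: taken
r6=M[204]=23
r7=(-27)-23=-50
r5=204+4=208
r0=3-1=2
CMP r0, #1  (cmp 2,1)
BGT loop: taken
r6=M[208]=2
r7=(-50)-2=-52
r5=208+4=212
r0=2-1=1
CMP r0, #1  (cmp 1,1)
After step 21: r7 = -52.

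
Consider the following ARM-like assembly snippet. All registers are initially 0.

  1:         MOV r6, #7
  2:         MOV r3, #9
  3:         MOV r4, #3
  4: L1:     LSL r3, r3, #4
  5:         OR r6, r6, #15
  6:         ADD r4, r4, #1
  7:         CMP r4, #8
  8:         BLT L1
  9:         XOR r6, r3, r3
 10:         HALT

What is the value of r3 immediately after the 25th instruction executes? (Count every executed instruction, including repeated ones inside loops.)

MOV r6, #7 → r6=7
MOV r3, #9 → r3=9
MOV r4, #3 → r4=3
LSL r3, r3, #4 → r3=9<<4=144
OR r6, r6, #15 → r6=7|15=15
ADD r4, r4, #1 → r4=3+1=4
CMP r4, #8  (cmp 4,8)
BLT L1: taken
LSL r3, r3, #4 → r3=144<<4=2304
OR r6, r6, #15 → r6=15|15=15
ADD r4, r4, #1 → r4=4+1=5
CMP r4, #8  (cmp 5,8)
BLT L1: taken
LSL r3, r3, #4 → r3=2304<<4=36864
OR r6, r6, #15 → r6=15|15=15
ADD r4, r4, #1 → r4=5+1=6
CMP r4, #8  (cmp 6,8)
BLT L1: taken
LSL r3, r3, #4 → r3=36864<<4=589824
OR r6, r6, #15 → r6=15|15=15
ADD r4, r4, #1 → r4=6+1=7
CMP r4, #8  (cmp 7,8)
BLT L1: taken
LSL r3, r3, #4 → r3=589824<<4=9437184
OR r6, r6, #15 → r6=15|15=15
After step 25: r3 = 9437184.

9437184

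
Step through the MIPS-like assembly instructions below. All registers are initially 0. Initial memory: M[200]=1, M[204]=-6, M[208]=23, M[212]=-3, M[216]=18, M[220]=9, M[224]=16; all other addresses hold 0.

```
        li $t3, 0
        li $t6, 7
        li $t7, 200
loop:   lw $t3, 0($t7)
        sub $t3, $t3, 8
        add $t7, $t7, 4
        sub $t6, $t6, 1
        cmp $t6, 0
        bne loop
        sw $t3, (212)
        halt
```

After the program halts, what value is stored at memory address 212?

8

after li $t3, 0: $t3=0
after li $t6, 7: $t6=7
after li $t7, 200: $t7=200
after lw $t3, 0($t7): $t3=M[200]=1
after sub $t3, $t3, 8: $t3=1-8=-7
after add $t7, $t7, 4: $t7=200+4=204
after sub $t6, $t6, 1: $t6=7-1=6
cmp $t6, 0  (cmp 6,0)
bne loop: taken
after lw $t3, 0($t7): $t3=M[204]=-6
after sub $t3, $t3, 8: $t3=(-6)-8=-14
after add $t7, $t7, 4: $t7=204+4=208
after sub $t6, $t6, 1: $t6=6-1=5
cmp $t6, 0  (cmp 5,0)
bne loop: taken
after lw $t3, 0($t7): $t3=M[208]=23
after sub $t3, $t3, 8: $t3=23-8=15
after add $t7, $t7, 4: $t7=208+4=212
after sub $t6, $t6, 1: $t6=5-1=4
cmp $t6, 0  (cmp 4,0)
bne loop: taken
after lw $t3, 0($t7): $t3=M[212]=-3
after sub $t3, $t3, 8: $t3=(-3)-8=-11
after add $t7, $t7, 4: $t7=212+4=216
after sub $t6, $t6, 1: $t6=4-1=3
cmp $t6, 0  (cmp 3,0)
bne loop: taken
after lw $t3, 0($t7): $t3=M[216]=18
after sub $t3, $t3, 8: $t3=18-8=10
after add $t7, $t7, 4: $t7=216+4=220
after sub $t6, $t6, 1: $t6=3-1=2
cmp $t6, 0  (cmp 2,0)
bne loop: taken
after lw $t3, 0($t7): $t3=M[220]=9
after sub $t3, $t3, 8: $t3=9-8=1
after add $t7, $t7, 4: $t7=220+4=224
after sub $t6, $t6, 1: $t6=2-1=1
cmp $t6, 0  (cmp 1,0)
bne loop: taken
after lw $t3, 0($t7): $t3=M[224]=16
after sub $t3, $t3, 8: $t3=16-8=8
after add $t7, $t7, 4: $t7=224+4=228
after sub $t6, $t6, 1: $t6=1-1=0
cmp $t6, 0  (cmp 0,0)
bne loop: not taken
sw $t3, (212) → M[212]=8
halt.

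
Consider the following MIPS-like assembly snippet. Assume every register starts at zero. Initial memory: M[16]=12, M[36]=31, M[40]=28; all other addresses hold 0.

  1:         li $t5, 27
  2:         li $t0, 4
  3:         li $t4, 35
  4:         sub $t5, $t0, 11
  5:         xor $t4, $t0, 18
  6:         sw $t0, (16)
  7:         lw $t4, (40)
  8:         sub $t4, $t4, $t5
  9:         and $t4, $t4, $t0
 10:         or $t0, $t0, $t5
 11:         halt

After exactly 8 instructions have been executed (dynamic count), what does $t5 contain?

li $t5, 27 → $t5=27
li $t0, 4 → $t0=4
li $t4, 35 → $t4=35
sub $t5, $t0, 11 → $t5=4-11=-7
xor $t4, $t0, 18 → $t4=4^18=22
sw $t0, (16) → M[16]=4
lw $t4, (40) → $t4=M[40]=28
sub $t4, $t4, $t5 → $t4=28-(-7)=35
After step 8: $t5 = -7.

-7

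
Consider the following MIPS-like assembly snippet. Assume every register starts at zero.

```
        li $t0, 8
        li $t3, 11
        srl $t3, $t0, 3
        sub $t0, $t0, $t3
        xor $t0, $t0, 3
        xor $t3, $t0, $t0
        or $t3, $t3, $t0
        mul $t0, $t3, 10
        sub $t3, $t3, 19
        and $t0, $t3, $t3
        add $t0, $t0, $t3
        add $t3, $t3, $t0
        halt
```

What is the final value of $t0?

li $t0, 8 → $t0=8
li $t3, 11 → $t3=11
srl $t3, $t0, 3 → $t3=8>>3=1
sub $t0, $t0, $t3 → $t0=8-1=7
xor $t0, $t0, 3 → $t0=7^3=4
xor $t3, $t0, $t0 → $t3=4^4=0
or $t3, $t3, $t0 → $t3=0|4=4
mul $t0, $t3, 10 → $t0=4*10=40
sub $t3, $t3, 19 → $t3=4-19=-15
and $t0, $t3, $t3 → $t0=(-15)&(-15)=-15
add $t0, $t0, $t3 → $t0=(-15)+(-15)=-30
add $t3, $t3, $t0 → $t3=(-15)+(-30)=-45
halt.

-30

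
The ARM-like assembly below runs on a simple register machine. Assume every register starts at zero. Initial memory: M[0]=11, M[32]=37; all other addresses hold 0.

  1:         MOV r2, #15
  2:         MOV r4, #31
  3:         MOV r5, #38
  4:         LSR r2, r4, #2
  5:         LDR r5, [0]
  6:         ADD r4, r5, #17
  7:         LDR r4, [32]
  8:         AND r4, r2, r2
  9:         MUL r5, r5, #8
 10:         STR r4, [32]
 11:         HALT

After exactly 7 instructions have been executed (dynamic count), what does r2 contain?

MOV r2, #15 → r2=15
MOV r4, #31 → r4=31
MOV r5, #38 → r5=38
LSR r2, r4, #2 → r2=31>>2=7
LDR r5, [0] → r5=M[0]=11
ADD r4, r5, #17 → r4=11+17=28
LDR r4, [32] → r4=M[32]=37
After step 7: r2 = 7.

7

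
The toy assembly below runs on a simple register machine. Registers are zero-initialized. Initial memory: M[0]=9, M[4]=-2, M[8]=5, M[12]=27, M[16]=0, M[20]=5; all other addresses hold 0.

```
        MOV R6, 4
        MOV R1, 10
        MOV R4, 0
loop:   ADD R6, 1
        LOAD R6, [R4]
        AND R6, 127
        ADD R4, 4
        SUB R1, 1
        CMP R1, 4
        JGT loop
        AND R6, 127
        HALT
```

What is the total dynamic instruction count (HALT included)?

47

MOV R6, 4 → R6=4
MOV R1, 10 → R1=10
MOV R4, 0 → R4=0
ADD R6, 1 → R6=4+1=5
LOAD R6, [R4] → R6=M[0]=9
AND R6, 127 → R6=9&127=9
ADD R4, 4 → R4=0+4=4
SUB R1, 1 → R1=10-1=9
CMP R1, 4  (cmp 9,4)
JGT loop: taken
ADD R6, 1 → R6=9+1=10
LOAD R6, [R4] → R6=M[4]=-2
AND R6, 127 → R6=(-2)&127=126
ADD R4, 4 → R4=4+4=8
SUB R1, 1 → R1=9-1=8
CMP R1, 4  (cmp 8,4)
JGT loop: taken
ADD R6, 1 → R6=126+1=127
LOAD R6, [R4] → R6=M[8]=5
AND R6, 127 → R6=5&127=5
ADD R4, 4 → R4=8+4=12
SUB R1, 1 → R1=8-1=7
CMP R1, 4  (cmp 7,4)
JGT loop: taken
ADD R6, 1 → R6=5+1=6
LOAD R6, [R4] → R6=M[12]=27
AND R6, 127 → R6=27&127=27
ADD R4, 4 → R4=12+4=16
SUB R1, 1 → R1=7-1=6
CMP R1, 4  (cmp 6,4)
JGT loop: taken
ADD R6, 1 → R6=27+1=28
LOAD R6, [R4] → R6=M[16]=0
AND R6, 127 → R6=0&127=0
ADD R4, 4 → R4=16+4=20
SUB R1, 1 → R1=6-1=5
CMP R1, 4  (cmp 5,4)
JGT loop: taken
ADD R6, 1 → R6=0+1=1
LOAD R6, [R4] → R6=M[20]=5
AND R6, 127 → R6=5&127=5
ADD R4, 4 → R4=20+4=24
SUB R1, 1 → R1=5-1=4
CMP R1, 4  (cmp 4,4)
JGT loop: not taken
AND R6, 127 → R6=5&127=5
halt.
Total executed instructions: 47.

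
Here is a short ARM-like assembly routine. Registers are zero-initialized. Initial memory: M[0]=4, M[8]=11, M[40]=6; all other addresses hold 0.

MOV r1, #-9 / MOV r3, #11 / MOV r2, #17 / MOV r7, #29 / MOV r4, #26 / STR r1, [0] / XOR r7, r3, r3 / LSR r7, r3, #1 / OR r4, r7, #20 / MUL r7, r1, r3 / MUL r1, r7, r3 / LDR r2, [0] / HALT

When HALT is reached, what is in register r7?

after MOV r1, #-9: r1=-9
after MOV r3, #11: r3=11
after MOV r2, #17: r2=17
after MOV r7, #29: r7=29
after MOV r4, #26: r4=26
STR r1, [0] → M[0]=-9
after XOR r7, r3, r3: r7=11^11=0
after LSR r7, r3, #1: r7=11>>1=5
after OR r4, r7, #20: r4=5|20=21
after MUL r7, r1, r3: r7=(-9)*11=-99
after MUL r1, r7, r3: r1=(-99)*11=-1089
after LDR r2, [0]: r2=M[0]=-9
halt.

-99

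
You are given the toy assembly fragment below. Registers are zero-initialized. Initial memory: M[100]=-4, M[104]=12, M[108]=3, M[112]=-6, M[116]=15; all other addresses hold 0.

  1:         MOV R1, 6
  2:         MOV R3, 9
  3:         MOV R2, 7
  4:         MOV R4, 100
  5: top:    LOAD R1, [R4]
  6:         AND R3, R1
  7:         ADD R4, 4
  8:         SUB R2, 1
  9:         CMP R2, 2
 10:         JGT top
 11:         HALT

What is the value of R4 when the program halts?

R1=6
R3=9
R2=7
R4=100
R1=M[100]=-4
R3=9&(-4)=8
R4=100+4=104
R2=7-1=6
CMP R2, 2  (cmp 6,2)
JGT top: taken
R1=M[104]=12
R3=8&12=8
R4=104+4=108
R2=6-1=5
CMP R2, 2  (cmp 5,2)
JGT top: taken
R1=M[108]=3
R3=8&3=0
R4=108+4=112
R2=5-1=4
CMP R2, 2  (cmp 4,2)
JGT top: taken
R1=M[112]=-6
R3=0&(-6)=0
R4=112+4=116
R2=4-1=3
CMP R2, 2  (cmp 3,2)
JGT top: taken
R1=M[116]=15
R3=0&15=0
R4=116+4=120
R2=3-1=2
CMP R2, 2  (cmp 2,2)
JGT top: not taken
halt.

120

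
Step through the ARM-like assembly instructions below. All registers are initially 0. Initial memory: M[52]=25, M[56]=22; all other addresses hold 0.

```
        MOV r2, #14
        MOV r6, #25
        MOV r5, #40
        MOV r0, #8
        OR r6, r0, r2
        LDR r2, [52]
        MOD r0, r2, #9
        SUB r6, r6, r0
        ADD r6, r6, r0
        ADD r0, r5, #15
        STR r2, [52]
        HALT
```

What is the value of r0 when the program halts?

MOV r2, #14 → r2=14
MOV r6, #25 → r6=25
MOV r5, #40 → r5=40
MOV r0, #8 → r0=8
OR r6, r0, r2 → r6=8|14=14
LDR r2, [52] → r2=M[52]=25
MOD r0, r2, #9 → r0=25%9=7
SUB r6, r6, r0 → r6=14-7=7
ADD r6, r6, r0 → r6=7+7=14
ADD r0, r5, #15 → r0=40+15=55
STR r2, [52] → M[52]=25
halt.

55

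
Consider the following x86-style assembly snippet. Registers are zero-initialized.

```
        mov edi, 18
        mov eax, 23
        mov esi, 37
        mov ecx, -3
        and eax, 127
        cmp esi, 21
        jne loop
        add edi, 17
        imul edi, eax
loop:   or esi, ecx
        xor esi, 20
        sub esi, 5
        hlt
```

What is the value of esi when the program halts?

-28

after mov edi, 18: edi=18
after mov eax, 23: eax=23
after mov esi, 37: esi=37
after mov ecx, -3: ecx=-3
after and eax, 127: eax=23&127=23
cmp esi, 21  (cmp 37,21)
jne loop: taken
after or esi, ecx: esi=37|(-3)=-3
after xor esi, 20: esi=(-3)^20=-23
after sub esi, 5: esi=(-23)-5=-28
halt.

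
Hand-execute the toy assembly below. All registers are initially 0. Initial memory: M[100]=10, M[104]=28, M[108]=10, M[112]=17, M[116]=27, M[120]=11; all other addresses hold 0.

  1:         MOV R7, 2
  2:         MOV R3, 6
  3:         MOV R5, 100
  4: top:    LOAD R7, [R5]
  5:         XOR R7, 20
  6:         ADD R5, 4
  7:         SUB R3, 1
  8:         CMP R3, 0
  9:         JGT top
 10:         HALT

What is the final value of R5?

124

MOV R7, 2 → R7=2
MOV R3, 6 → R3=6
MOV R5, 100 → R5=100
LOAD R7, [R5] → R7=M[100]=10
XOR R7, 20 → R7=10^20=30
ADD R5, 4 → R5=100+4=104
SUB R3, 1 → R3=6-1=5
CMP R3, 0  (cmp 5,0)
JGT top: taken
LOAD R7, [R5] → R7=M[104]=28
XOR R7, 20 → R7=28^20=8
ADD R5, 4 → R5=104+4=108
SUB R3, 1 → R3=5-1=4
CMP R3, 0  (cmp 4,0)
JGT top: taken
LOAD R7, [R5] → R7=M[108]=10
XOR R7, 20 → R7=10^20=30
ADD R5, 4 → R5=108+4=112
SUB R3, 1 → R3=4-1=3
CMP R3, 0  (cmp 3,0)
JGT top: taken
LOAD R7, [R5] → R7=M[112]=17
XOR R7, 20 → R7=17^20=5
ADD R5, 4 → R5=112+4=116
SUB R3, 1 → R3=3-1=2
CMP R3, 0  (cmp 2,0)
JGT top: taken
LOAD R7, [R5] → R7=M[116]=27
XOR R7, 20 → R7=27^20=15
ADD R5, 4 → R5=116+4=120
SUB R3, 1 → R3=2-1=1
CMP R3, 0  (cmp 1,0)
JGT top: taken
LOAD R7, [R5] → R7=M[120]=11
XOR R7, 20 → R7=11^20=31
ADD R5, 4 → R5=120+4=124
SUB R3, 1 → R3=1-1=0
CMP R3, 0  (cmp 0,0)
JGT top: not taken
halt.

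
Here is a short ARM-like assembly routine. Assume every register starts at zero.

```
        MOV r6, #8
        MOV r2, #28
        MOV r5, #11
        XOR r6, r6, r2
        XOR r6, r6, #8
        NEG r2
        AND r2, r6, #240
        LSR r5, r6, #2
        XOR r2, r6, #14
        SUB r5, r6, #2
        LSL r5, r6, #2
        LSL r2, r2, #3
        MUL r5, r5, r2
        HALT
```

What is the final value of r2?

144

MOV r6, #8 → r6=8
MOV r2, #28 → r2=28
MOV r5, #11 → r5=11
XOR r6, r6, r2 → r6=8^28=20
XOR r6, r6, #8 → r6=20^8=28
NEG r2 → r2=-(28)=-28
AND r2, r6, #240 → r2=28&240=16
LSR r5, r6, #2 → r5=28>>2=7
XOR r2, r6, #14 → r2=28^14=18
SUB r5, r6, #2 → r5=28-2=26
LSL r5, r6, #2 → r5=28<<2=112
LSL r2, r2, #3 → r2=18<<3=144
MUL r5, r5, r2 → r5=112*144=16128
halt.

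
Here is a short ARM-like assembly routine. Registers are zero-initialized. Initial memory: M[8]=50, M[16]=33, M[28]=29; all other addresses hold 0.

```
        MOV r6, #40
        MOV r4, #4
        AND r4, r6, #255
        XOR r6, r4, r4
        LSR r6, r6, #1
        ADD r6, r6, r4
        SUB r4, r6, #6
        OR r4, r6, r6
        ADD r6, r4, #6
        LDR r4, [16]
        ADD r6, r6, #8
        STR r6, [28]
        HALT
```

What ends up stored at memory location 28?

after MOV r6, #40: r6=40
after MOV r4, #4: r4=4
after AND r4, r6, #255: r4=40&255=40
after XOR r6, r4, r4: r6=40^40=0
after LSR r6, r6, #1: r6=0>>1=0
after ADD r6, r6, r4: r6=0+40=40
after SUB r4, r6, #6: r4=40-6=34
after OR r4, r6, r6: r4=40|40=40
after ADD r6, r4, #6: r6=40+6=46
after LDR r4, [16]: r4=M[16]=33
after ADD r6, r6, #8: r6=46+8=54
STR r6, [28] → M[28]=54
halt.

54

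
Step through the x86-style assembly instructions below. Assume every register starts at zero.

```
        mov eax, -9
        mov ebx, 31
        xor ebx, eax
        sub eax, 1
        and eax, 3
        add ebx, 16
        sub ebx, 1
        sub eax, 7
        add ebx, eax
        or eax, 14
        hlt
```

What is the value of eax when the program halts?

eax=-9
ebx=31
ebx=31^(-9)=-24
eax=(-9)-1=-10
eax=(-10)&3=2
ebx=(-24)+16=-8
ebx=(-8)-1=-9
eax=2-7=-5
ebx=(-9)+(-5)=-14
eax=(-5)|14=-1
halt.

-1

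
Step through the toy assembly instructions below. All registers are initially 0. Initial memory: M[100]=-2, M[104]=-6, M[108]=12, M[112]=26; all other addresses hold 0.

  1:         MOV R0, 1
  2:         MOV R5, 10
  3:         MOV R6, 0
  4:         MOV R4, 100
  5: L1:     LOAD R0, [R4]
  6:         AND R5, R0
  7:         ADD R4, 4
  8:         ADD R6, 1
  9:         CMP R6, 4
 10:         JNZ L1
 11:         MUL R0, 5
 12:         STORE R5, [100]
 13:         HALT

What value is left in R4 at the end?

116

MOV R0, 1 → R0=1
MOV R5, 10 → R5=10
MOV R6, 0 → R6=0
MOV R4, 100 → R4=100
LOAD R0, [R4] → R0=M[100]=-2
AND R5, R0 → R5=10&(-2)=10
ADD R4, 4 → R4=100+4=104
ADD R6, 1 → R6=0+1=1
CMP R6, 4  (cmp 1,4)
JNZ L1: taken
LOAD R0, [R4] → R0=M[104]=-6
AND R5, R0 → R5=10&(-6)=10
ADD R4, 4 → R4=104+4=108
ADD R6, 1 → R6=1+1=2
CMP R6, 4  (cmp 2,4)
JNZ L1: taken
LOAD R0, [R4] → R0=M[108]=12
AND R5, R0 → R5=10&12=8
ADD R4, 4 → R4=108+4=112
ADD R6, 1 → R6=2+1=3
CMP R6, 4  (cmp 3,4)
JNZ L1: taken
LOAD R0, [R4] → R0=M[112]=26
AND R5, R0 → R5=8&26=8
ADD R4, 4 → R4=112+4=116
ADD R6, 1 → R6=3+1=4
CMP R6, 4  (cmp 4,4)
JNZ L1: not taken
MUL R0, 5 → R0=26*5=130
STORE R5, [100] → M[100]=8
halt.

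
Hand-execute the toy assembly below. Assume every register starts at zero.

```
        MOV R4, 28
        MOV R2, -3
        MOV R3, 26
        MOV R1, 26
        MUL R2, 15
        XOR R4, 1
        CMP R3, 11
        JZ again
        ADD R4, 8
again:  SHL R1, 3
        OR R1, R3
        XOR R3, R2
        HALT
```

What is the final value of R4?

R4=28
R2=-3
R3=26
R1=26
R2=(-3)*15=-45
R4=28^1=29
CMP R3, 11  (cmp 26,11)
JZ again: not taken
R4=29+8=37
R1=26<<3=208
R1=208|26=218
R3=26^(-45)=-55
halt.

37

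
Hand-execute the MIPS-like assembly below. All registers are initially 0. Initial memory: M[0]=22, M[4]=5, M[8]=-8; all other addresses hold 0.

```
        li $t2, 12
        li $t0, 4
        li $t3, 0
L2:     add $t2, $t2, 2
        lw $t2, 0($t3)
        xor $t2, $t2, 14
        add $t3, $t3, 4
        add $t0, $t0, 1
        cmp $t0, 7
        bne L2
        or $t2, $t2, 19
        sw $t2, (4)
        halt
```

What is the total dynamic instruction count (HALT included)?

after li $t2, 12: $t2=12
after li $t0, 4: $t0=4
after li $t3, 0: $t3=0
after add $t2, $t2, 2: $t2=12+2=14
after lw $t2, 0($t3): $t2=M[0]=22
after xor $t2, $t2, 14: $t2=22^14=24
after add $t3, $t3, 4: $t3=0+4=4
after add $t0, $t0, 1: $t0=4+1=5
cmp $t0, 7  (cmp 5,7)
bne L2: taken
after add $t2, $t2, 2: $t2=24+2=26
after lw $t2, 0($t3): $t2=M[4]=5
after xor $t2, $t2, 14: $t2=5^14=11
after add $t3, $t3, 4: $t3=4+4=8
after add $t0, $t0, 1: $t0=5+1=6
cmp $t0, 7  (cmp 6,7)
bne L2: taken
after add $t2, $t2, 2: $t2=11+2=13
after lw $t2, 0($t3): $t2=M[8]=-8
after xor $t2, $t2, 14: $t2=(-8)^14=-10
after add $t3, $t3, 4: $t3=8+4=12
after add $t0, $t0, 1: $t0=6+1=7
cmp $t0, 7  (cmp 7,7)
bne L2: not taken
after or $t2, $t2, 19: $t2=(-10)|19=-9
sw $t2, (4) → M[4]=-9
halt.
Total executed instructions: 27.

27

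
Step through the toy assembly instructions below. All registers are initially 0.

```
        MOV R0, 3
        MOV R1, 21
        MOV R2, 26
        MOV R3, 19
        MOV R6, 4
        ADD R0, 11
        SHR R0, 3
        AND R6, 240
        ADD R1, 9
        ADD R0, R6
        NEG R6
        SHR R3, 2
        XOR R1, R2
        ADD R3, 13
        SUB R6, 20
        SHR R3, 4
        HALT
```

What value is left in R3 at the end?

1

after MOV R0, 3: R0=3
after MOV R1, 21: R1=21
after MOV R2, 26: R2=26
after MOV R3, 19: R3=19
after MOV R6, 4: R6=4
after ADD R0, 11: R0=3+11=14
after SHR R0, 3: R0=14>>3=1
after AND R6, 240: R6=4&240=0
after ADD R1, 9: R1=21+9=30
after ADD R0, R6: R0=1+0=1
after NEG R6: R6=-(0)=0
after SHR R3, 2: R3=19>>2=4
after XOR R1, R2: R1=30^26=4
after ADD R3, 13: R3=4+13=17
after SUB R6, 20: R6=0-20=-20
after SHR R3, 4: R3=17>>4=1
halt.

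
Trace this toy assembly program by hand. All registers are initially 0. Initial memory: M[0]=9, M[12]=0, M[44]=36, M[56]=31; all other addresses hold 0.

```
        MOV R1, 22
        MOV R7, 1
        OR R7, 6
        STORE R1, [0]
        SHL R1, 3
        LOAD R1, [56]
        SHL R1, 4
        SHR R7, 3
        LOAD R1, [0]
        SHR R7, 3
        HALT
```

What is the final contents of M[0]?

22

MOV R1, 22 → R1=22
MOV R7, 1 → R7=1
OR R7, 6 → R7=1|6=7
STORE R1, [0] → M[0]=22
SHL R1, 3 → R1=22<<3=176
LOAD R1, [56] → R1=M[56]=31
SHL R1, 4 → R1=31<<4=496
SHR R7, 3 → R7=7>>3=0
LOAD R1, [0] → R1=M[0]=22
SHR R7, 3 → R7=0>>3=0
halt.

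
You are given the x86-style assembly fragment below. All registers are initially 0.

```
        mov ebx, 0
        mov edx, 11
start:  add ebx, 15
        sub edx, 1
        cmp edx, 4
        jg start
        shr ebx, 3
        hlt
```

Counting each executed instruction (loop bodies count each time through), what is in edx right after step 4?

ebx=0
edx=11
ebx=0+15=15
edx=11-1=10
After step 4: edx = 10.

10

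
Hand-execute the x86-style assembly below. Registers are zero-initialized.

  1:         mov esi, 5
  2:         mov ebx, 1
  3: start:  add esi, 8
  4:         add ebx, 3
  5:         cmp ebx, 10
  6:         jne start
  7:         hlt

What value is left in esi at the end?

after mov esi, 5: esi=5
after mov ebx, 1: ebx=1
after add esi, 8: esi=5+8=13
after add ebx, 3: ebx=1+3=4
cmp ebx, 10  (cmp 4,10)
jne start: taken
after add esi, 8: esi=13+8=21
after add ebx, 3: ebx=4+3=7
cmp ebx, 10  (cmp 7,10)
jne start: taken
after add esi, 8: esi=21+8=29
after add ebx, 3: ebx=7+3=10
cmp ebx, 10  (cmp 10,10)
jne start: not taken
halt.

29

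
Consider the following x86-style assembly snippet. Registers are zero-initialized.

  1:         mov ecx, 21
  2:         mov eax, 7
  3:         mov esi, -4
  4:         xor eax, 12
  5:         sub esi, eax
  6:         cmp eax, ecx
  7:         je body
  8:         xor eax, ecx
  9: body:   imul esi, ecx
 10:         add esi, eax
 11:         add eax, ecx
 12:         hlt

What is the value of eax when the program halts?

mov ecx, 21 → ecx=21
mov eax, 7 → eax=7
mov esi, -4 → esi=-4
xor eax, 12 → eax=7^12=11
sub esi, eax → esi=(-4)-11=-15
cmp eax, ecx  (cmp 11,21)
je body: not taken
xor eax, ecx → eax=11^21=30
imul esi, ecx → esi=(-15)*21=-315
add esi, eax → esi=(-315)+30=-285
add eax, ecx → eax=30+21=51
halt.

51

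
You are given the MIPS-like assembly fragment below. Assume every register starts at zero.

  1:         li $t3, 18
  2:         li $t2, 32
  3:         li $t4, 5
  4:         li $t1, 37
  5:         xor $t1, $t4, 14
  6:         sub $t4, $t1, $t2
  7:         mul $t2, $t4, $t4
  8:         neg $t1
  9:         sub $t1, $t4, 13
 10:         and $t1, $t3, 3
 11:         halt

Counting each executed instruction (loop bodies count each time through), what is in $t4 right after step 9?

after li $t3, 18: $t3=18
after li $t2, 32: $t2=32
after li $t4, 5: $t4=5
after li $t1, 37: $t1=37
after xor $t1, $t4, 14: $t1=5^14=11
after sub $t4, $t1, $t2: $t4=11-32=-21
after mul $t2, $t4, $t4: $t2=(-21)*(-21)=441
after neg $t1: $t1=-(11)=-11
after sub $t1, $t4, 13: $t1=(-21)-13=-34
After step 9: $t4 = -21.

-21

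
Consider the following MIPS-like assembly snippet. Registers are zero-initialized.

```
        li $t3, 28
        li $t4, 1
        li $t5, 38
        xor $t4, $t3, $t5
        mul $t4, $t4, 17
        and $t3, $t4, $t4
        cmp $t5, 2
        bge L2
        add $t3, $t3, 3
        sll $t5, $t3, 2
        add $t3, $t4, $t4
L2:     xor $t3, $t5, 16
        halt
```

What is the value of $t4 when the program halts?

li $t3, 28 → $t3=28
li $t4, 1 → $t4=1
li $t5, 38 → $t5=38
xor $t4, $t3, $t5 → $t4=28^38=58
mul $t4, $t4, 17 → $t4=58*17=986
and $t3, $t4, $t4 → $t3=986&986=986
cmp $t5, 2  (cmp 38,2)
bge L2: taken
xor $t3, $t5, 16 → $t3=38^16=54
halt.

986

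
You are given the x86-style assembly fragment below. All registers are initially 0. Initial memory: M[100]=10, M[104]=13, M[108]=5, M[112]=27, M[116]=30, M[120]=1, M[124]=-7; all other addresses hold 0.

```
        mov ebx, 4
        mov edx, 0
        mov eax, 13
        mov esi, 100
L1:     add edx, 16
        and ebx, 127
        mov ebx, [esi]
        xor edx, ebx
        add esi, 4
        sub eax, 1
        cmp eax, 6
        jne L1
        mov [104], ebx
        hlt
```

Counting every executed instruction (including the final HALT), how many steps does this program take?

62

mov ebx, 4 → ebx=4
mov edx, 0 → edx=0
mov eax, 13 → eax=13
mov esi, 100 → esi=100
add edx, 16 → edx=0+16=16
and ebx, 127 → ebx=4&127=4
mov ebx, [esi] → ebx=M[100]=10
xor edx, ebx → edx=16^10=26
add esi, 4 → esi=100+4=104
sub eax, 1 → eax=13-1=12
cmp eax, 6  (cmp 12,6)
jne L1: taken
add edx, 16 → edx=26+16=42
and ebx, 127 → ebx=10&127=10
mov ebx, [esi] → ebx=M[104]=13
xor edx, ebx → edx=42^13=39
add esi, 4 → esi=104+4=108
sub eax, 1 → eax=12-1=11
cmp eax, 6  (cmp 11,6)
jne L1: taken
add edx, 16 → edx=39+16=55
and ebx, 127 → ebx=13&127=13
mov ebx, [esi] → ebx=M[108]=5
xor edx, ebx → edx=55^5=50
add esi, 4 → esi=108+4=112
sub eax, 1 → eax=11-1=10
cmp eax, 6  (cmp 10,6)
jne L1: taken
add edx, 16 → edx=50+16=66
and ebx, 127 → ebx=5&127=5
mov ebx, [esi] → ebx=M[112]=27
xor edx, ebx → edx=66^27=89
add esi, 4 → esi=112+4=116
sub eax, 1 → eax=10-1=9
cmp eax, 6  (cmp 9,6)
jne L1: taken
add edx, 16 → edx=89+16=105
and ebx, 127 → ebx=27&127=27
mov ebx, [esi] → ebx=M[116]=30
xor edx, ebx → edx=105^30=119
add esi, 4 → esi=116+4=120
sub eax, 1 → eax=9-1=8
cmp eax, 6  (cmp 8,6)
jne L1: taken
add edx, 16 → edx=119+16=135
and ebx, 127 → ebx=30&127=30
mov ebx, [esi] → ebx=M[120]=1
xor edx, ebx → edx=135^1=134
add esi, 4 → esi=120+4=124
sub eax, 1 → eax=8-1=7
cmp eax, 6  (cmp 7,6)
jne L1: taken
add edx, 16 → edx=134+16=150
and ebx, 127 → ebx=1&127=1
mov ebx, [esi] → ebx=M[124]=-7
xor edx, ebx → edx=150^(-7)=-145
add esi, 4 → esi=124+4=128
sub eax, 1 → eax=7-1=6
cmp eax, 6  (cmp 6,6)
jne L1: not taken
mov [104], ebx → M[104]=-7
halt.
Total executed instructions: 62.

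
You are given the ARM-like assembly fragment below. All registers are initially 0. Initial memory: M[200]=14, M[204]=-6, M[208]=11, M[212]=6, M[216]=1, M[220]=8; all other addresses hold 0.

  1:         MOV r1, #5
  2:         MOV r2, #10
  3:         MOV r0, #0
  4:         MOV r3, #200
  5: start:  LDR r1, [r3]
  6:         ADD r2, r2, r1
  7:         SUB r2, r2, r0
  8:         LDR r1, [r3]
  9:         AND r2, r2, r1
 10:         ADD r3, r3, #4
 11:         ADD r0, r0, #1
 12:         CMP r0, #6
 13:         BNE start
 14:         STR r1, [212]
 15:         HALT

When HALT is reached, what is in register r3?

MOV r1, #5 → r1=5
MOV r2, #10 → r2=10
MOV r0, #0 → r0=0
MOV r3, #200 → r3=200
LDR r1, [r3] → r1=M[200]=14
ADD r2, r2, r1 → r2=10+14=24
SUB r2, r2, r0 → r2=24-0=24
LDR r1, [r3] → r1=M[200]=14
AND r2, r2, r1 → r2=24&14=8
ADD r3, r3, #4 → r3=200+4=204
ADD r0, r0, #1 → r0=0+1=1
CMP r0, #6  (cmp 1,6)
BNE start: taken
LDR r1, [r3] → r1=M[204]=-6
ADD r2, r2, r1 → r2=8+(-6)=2
SUB r2, r2, r0 → r2=2-1=1
LDR r1, [r3] → r1=M[204]=-6
AND r2, r2, r1 → r2=1&(-6)=0
ADD r3, r3, #4 → r3=204+4=208
ADD r0, r0, #1 → r0=1+1=2
CMP r0, #6  (cmp 2,6)
BNE start: taken
LDR r1, [r3] → r1=M[208]=11
ADD r2, r2, r1 → r2=0+11=11
SUB r2, r2, r0 → r2=11-2=9
LDR r1, [r3] → r1=M[208]=11
AND r2, r2, r1 → r2=9&11=9
ADD r3, r3, #4 → r3=208+4=212
ADD r0, r0, #1 → r0=2+1=3
CMP r0, #6  (cmp 3,6)
BNE start: taken
LDR r1, [r3] → r1=M[212]=6
ADD r2, r2, r1 → r2=9+6=15
SUB r2, r2, r0 → r2=15-3=12
LDR r1, [r3] → r1=M[212]=6
AND r2, r2, r1 → r2=12&6=4
ADD r3, r3, #4 → r3=212+4=216
ADD r0, r0, #1 → r0=3+1=4
CMP r0, #6  (cmp 4,6)
BNE start: taken
LDR r1, [r3] → r1=M[216]=1
ADD r2, r2, r1 → r2=4+1=5
SUB r2, r2, r0 → r2=5-4=1
LDR r1, [r3] → r1=M[216]=1
AND r2, r2, r1 → r2=1&1=1
ADD r3, r3, #4 → r3=216+4=220
ADD r0, r0, #1 → r0=4+1=5
CMP r0, #6  (cmp 5,6)
BNE start: taken
LDR r1, [r3] → r1=M[220]=8
ADD r2, r2, r1 → r2=1+8=9
SUB r2, r2, r0 → r2=9-5=4
LDR r1, [r3] → r1=M[220]=8
AND r2, r2, r1 → r2=4&8=0
ADD r3, r3, #4 → r3=220+4=224
ADD r0, r0, #1 → r0=5+1=6
CMP r0, #6  (cmp 6,6)
BNE start: not taken
STR r1, [212] → M[212]=8
halt.

224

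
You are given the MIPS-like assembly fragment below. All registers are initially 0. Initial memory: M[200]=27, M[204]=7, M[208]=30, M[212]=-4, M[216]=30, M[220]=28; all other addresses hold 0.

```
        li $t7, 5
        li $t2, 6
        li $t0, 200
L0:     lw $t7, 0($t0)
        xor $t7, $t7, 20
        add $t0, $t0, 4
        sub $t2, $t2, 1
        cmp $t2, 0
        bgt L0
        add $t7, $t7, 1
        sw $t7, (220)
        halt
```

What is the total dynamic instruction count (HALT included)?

$t7=5
$t2=6
$t0=200
$t7=M[200]=27
$t7=27^20=15
$t0=200+4=204
$t2=6-1=5
cmp $t2, 0  (cmp 5,0)
bgt L0: taken
$t7=M[204]=7
$t7=7^20=19
$t0=204+4=208
$t2=5-1=4
cmp $t2, 0  (cmp 4,0)
bgt L0: taken
$t7=M[208]=30
$t7=30^20=10
$t0=208+4=212
$t2=4-1=3
cmp $t2, 0  (cmp 3,0)
bgt L0: taken
$t7=M[212]=-4
$t7=(-4)^20=-24
$t0=212+4=216
$t2=3-1=2
cmp $t2, 0  (cmp 2,0)
bgt L0: taken
$t7=M[216]=30
$t7=30^20=10
$t0=216+4=220
$t2=2-1=1
cmp $t2, 0  (cmp 1,0)
bgt L0: taken
$t7=M[220]=28
$t7=28^20=8
$t0=220+4=224
$t2=1-1=0
cmp $t2, 0  (cmp 0,0)
bgt L0: not taken
$t7=8+1=9
sw $t7, (220) → M[220]=9
halt.
Total executed instructions: 42.

42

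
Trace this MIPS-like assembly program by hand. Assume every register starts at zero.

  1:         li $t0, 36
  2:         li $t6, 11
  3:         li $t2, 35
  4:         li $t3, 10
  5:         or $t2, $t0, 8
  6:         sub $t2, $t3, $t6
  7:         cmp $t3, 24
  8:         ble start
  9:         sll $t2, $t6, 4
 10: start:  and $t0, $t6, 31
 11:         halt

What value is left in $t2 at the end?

-1

li $t0, 36 → $t0=36
li $t6, 11 → $t6=11
li $t2, 35 → $t2=35
li $t3, 10 → $t3=10
or $t2, $t0, 8 → $t2=36|8=44
sub $t2, $t3, $t6 → $t2=10-11=-1
cmp $t3, 24  (cmp 10,24)
ble start: taken
and $t0, $t6, 31 → $t0=11&31=11
halt.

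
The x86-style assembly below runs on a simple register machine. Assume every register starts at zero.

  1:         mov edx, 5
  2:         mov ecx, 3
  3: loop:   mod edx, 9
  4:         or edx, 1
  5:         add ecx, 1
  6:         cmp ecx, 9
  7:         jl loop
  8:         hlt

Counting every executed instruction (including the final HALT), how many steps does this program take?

33

edx=5
ecx=3
edx=5%9=5
edx=5|1=5
ecx=3+1=4
cmp ecx, 9  (cmp 4,9)
jl loop: taken
edx=5%9=5
edx=5|1=5
ecx=4+1=5
cmp ecx, 9  (cmp 5,9)
jl loop: taken
edx=5%9=5
edx=5|1=5
ecx=5+1=6
cmp ecx, 9  (cmp 6,9)
jl loop: taken
edx=5%9=5
edx=5|1=5
ecx=6+1=7
cmp ecx, 9  (cmp 7,9)
jl loop: taken
edx=5%9=5
edx=5|1=5
ecx=7+1=8
cmp ecx, 9  (cmp 8,9)
jl loop: taken
edx=5%9=5
edx=5|1=5
ecx=8+1=9
cmp ecx, 9  (cmp 9,9)
jl loop: not taken
halt.
Total executed instructions: 33.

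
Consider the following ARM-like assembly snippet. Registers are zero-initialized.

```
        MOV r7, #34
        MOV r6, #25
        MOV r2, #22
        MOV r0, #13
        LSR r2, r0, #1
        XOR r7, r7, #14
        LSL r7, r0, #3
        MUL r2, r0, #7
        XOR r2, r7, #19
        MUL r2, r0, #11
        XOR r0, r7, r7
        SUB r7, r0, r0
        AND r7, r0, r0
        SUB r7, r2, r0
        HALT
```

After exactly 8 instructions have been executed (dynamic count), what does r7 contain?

104

after MOV r7, #34: r7=34
after MOV r6, #25: r6=25
after MOV r2, #22: r2=22
after MOV r0, #13: r0=13
after LSR r2, r0, #1: r2=13>>1=6
after XOR r7, r7, #14: r7=34^14=44
after LSL r7, r0, #3: r7=13<<3=104
after MUL r2, r0, #7: r2=13*7=91
After step 8: r7 = 104.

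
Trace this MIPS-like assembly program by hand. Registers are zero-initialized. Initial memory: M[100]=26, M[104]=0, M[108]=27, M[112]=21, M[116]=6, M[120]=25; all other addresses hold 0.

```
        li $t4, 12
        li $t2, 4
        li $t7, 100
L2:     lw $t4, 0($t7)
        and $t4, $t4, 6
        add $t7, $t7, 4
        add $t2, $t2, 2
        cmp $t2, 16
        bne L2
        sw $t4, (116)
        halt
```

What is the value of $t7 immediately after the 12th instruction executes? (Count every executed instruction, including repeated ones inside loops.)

108

li $t4, 12 → $t4=12
li $t2, 4 → $t2=4
li $t7, 100 → $t7=100
lw $t4, 0($t7) → $t4=M[100]=26
and $t4, $t4, 6 → $t4=26&6=2
add $t7, $t7, 4 → $t7=100+4=104
add $t2, $t2, 2 → $t2=4+2=6
cmp $t2, 16  (cmp 6,16)
bne L2: taken
lw $t4, 0($t7) → $t4=M[104]=0
and $t4, $t4, 6 → $t4=0&6=0
add $t7, $t7, 4 → $t7=104+4=108
After step 12: $t7 = 108.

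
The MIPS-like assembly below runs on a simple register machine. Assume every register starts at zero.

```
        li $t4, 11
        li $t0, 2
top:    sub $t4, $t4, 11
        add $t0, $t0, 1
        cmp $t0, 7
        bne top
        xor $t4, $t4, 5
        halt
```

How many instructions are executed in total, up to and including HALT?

after li $t4, 11: $t4=11
after li $t0, 2: $t0=2
after sub $t4, $t4, 11: $t4=11-11=0
after add $t0, $t0, 1: $t0=2+1=3
cmp $t0, 7  (cmp 3,7)
bne top: taken
after sub $t4, $t4, 11: $t4=0-11=-11
after add $t0, $t0, 1: $t0=3+1=4
cmp $t0, 7  (cmp 4,7)
bne top: taken
after sub $t4, $t4, 11: $t4=(-11)-11=-22
after add $t0, $t0, 1: $t0=4+1=5
cmp $t0, 7  (cmp 5,7)
bne top: taken
after sub $t4, $t4, 11: $t4=(-22)-11=-33
after add $t0, $t0, 1: $t0=5+1=6
cmp $t0, 7  (cmp 6,7)
bne top: taken
after sub $t4, $t4, 11: $t4=(-33)-11=-44
after add $t0, $t0, 1: $t0=6+1=7
cmp $t0, 7  (cmp 7,7)
bne top: not taken
after xor $t4, $t4, 5: $t4=(-44)^5=-47
halt.
Total executed instructions: 24.

24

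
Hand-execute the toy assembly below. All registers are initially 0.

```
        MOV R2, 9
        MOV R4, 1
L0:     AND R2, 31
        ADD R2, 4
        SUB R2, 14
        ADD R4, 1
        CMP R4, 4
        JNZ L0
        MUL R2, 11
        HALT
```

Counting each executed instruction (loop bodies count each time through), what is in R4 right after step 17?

R2=9
R4=1
R2=9&31=9
R2=9+4=13
R2=13-14=-1
R4=1+1=2
CMP R4, 4  (cmp 2,4)
JNZ L0: taken
R2=(-1)&31=31
R2=31+4=35
R2=35-14=21
R4=2+1=3
CMP R4, 4  (cmp 3,4)
JNZ L0: taken
R2=21&31=21
R2=21+4=25
R2=25-14=11
After step 17: R4 = 3.

3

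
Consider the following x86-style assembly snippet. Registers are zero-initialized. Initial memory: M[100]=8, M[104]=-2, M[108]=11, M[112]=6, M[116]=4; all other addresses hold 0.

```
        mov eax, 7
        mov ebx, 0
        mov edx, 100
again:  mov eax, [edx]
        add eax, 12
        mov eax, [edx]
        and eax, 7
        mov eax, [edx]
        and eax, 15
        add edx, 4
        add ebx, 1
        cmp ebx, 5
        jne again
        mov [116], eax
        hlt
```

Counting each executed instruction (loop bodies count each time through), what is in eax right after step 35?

mov eax, 7 → eax=7
mov ebx, 0 → ebx=0
mov edx, 100 → edx=100
mov eax, [edx] → eax=M[100]=8
add eax, 12 → eax=8+12=20
mov eax, [edx] → eax=M[100]=8
and eax, 7 → eax=8&7=0
mov eax, [edx] → eax=M[100]=8
and eax, 15 → eax=8&15=8
add edx, 4 → edx=100+4=104
add ebx, 1 → ebx=0+1=1
cmp ebx, 5  (cmp 1,5)
jne again: taken
mov eax, [edx] → eax=M[104]=-2
add eax, 12 → eax=(-2)+12=10
mov eax, [edx] → eax=M[104]=-2
and eax, 7 → eax=(-2)&7=6
mov eax, [edx] → eax=M[104]=-2
and eax, 15 → eax=(-2)&15=14
add edx, 4 → edx=104+4=108
add ebx, 1 → ebx=1+1=2
cmp ebx, 5  (cmp 2,5)
jne again: taken
mov eax, [edx] → eax=M[108]=11
add eax, 12 → eax=11+12=23
mov eax, [edx] → eax=M[108]=11
and eax, 7 → eax=11&7=3
mov eax, [edx] → eax=M[108]=11
and eax, 15 → eax=11&15=11
add edx, 4 → edx=108+4=112
add ebx, 1 → ebx=2+1=3
cmp ebx, 5  (cmp 3,5)
jne again: taken
mov eax, [edx] → eax=M[112]=6
add eax, 12 → eax=6+12=18
After step 35: eax = 18.

18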